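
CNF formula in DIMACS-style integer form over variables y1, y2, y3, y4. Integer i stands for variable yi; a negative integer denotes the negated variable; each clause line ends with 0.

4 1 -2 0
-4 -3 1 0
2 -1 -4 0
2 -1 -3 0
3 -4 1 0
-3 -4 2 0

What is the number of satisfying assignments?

Satisfying assignments:
  y1=F y2=F y3=F y4=F
  y1=F y2=F y3=T y4=F
  y1=T y2=F y3=F y4=F
  y1=T y2=T y3=F y4=F
  y1=T y2=T y3=F y4=T
  y1=T y2=T y3=T y4=F
  y1=T y2=T y3=T y4=T
That's 7 in total.

7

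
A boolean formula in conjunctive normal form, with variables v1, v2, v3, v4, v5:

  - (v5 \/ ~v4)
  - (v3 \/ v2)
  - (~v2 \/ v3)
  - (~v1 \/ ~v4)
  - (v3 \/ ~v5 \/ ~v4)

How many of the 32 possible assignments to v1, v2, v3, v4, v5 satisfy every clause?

10

Case analysis on v3 and v4:
  v3=T, v4=T: remaining (v1,v2,v5) ∈ {(F,F,T); (F,T,T)} — 2.
  v3=T, v4=F: v1, v2, v5 free → 2^3 = 8.
  v3=F, v4=T: a clause becomes empty — 0.
  v3=F, v4=F: a clause becomes empty — 0.
Total: 2 + 8 + 0 + 0 = 10.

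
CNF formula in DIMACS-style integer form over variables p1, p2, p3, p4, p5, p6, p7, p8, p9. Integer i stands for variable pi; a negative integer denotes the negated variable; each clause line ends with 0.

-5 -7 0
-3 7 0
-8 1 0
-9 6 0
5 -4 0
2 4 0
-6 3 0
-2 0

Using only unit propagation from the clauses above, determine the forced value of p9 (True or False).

False

(~p2) stands alone — p2 = False.
(p4 | p2): since p2 = False, the clause reduces to (p4). p4 = True.
From (p5 | ~p4) and p4 = True: p5 = True.
From (~p5 | ~p7) and p5 = True: p7 = False.
From (p7 | ~p3) and p7 = False: p3 = False.
From (p3 | ~p6) and p3 = False: p6 = False.
(~p9 | p6): since p6 = False, the clause reduces to (~p9). p9 = False.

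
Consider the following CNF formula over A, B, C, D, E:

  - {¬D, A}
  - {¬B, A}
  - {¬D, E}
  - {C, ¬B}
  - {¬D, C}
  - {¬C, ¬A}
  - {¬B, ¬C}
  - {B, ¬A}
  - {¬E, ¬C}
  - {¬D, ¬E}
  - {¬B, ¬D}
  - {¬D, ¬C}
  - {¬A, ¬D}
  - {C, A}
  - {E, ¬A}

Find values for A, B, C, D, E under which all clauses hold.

Pure literal: D appears only negated; assign D = False.
Set A = False and propagate.
  then B is forced to False.
  then C is forced to True.
  then E is forced to False.
Every clause has at least one true literal under this assignment.
Check each clause:
  1. {¬D, A} — ¬D is true.
  2. {¬B, A} — ¬B is true.
  3. {E, ¬D} — ¬D is true.
  4. {¬B, C} — C is true.
  5. {¬D, C} — C is true.
  6. {¬C, ¬A} — ¬A is true.
  7. {¬B, ¬C} — ¬B is true.
  8. {B, ¬A} — ¬A is true.
  9. {¬E, ¬C} — ¬E is true.
  10. {¬E, ¬D} — ¬E is true.
  11. {¬D, ¬B} — ¬D is true.
  12. {¬D, ¬C} — ¬D is true.
  13. {¬A, ¬D} — ¬D is true.
  14. {C, A} — C is true.
  15. {E, ¬A} — ¬A is true.

A=False  B=False  C=True  D=False  E=False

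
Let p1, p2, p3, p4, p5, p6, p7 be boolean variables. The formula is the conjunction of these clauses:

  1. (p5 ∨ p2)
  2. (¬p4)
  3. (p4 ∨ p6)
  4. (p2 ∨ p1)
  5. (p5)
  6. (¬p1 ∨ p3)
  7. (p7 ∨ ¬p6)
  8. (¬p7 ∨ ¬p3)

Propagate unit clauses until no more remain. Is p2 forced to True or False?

(¬p4) stands alone — p4 = False.
(p6 ∨ p4) with p4 = False leaves only p6, so p6 = True.
(p5) stands alone — p5 = True.
From (p7 ∨ ¬p6) and p6 = True: p7 = True.
In (¬p7 ∨ ¬p3), ¬p7 is now false; ¬p3 must hold, so p3 = False.
From (¬p1 ∨ p3) and p3 = False: p1 = False.
(p1 ∨ p2): since p1 = False, the clause reduces to (p2). p2 = True.

True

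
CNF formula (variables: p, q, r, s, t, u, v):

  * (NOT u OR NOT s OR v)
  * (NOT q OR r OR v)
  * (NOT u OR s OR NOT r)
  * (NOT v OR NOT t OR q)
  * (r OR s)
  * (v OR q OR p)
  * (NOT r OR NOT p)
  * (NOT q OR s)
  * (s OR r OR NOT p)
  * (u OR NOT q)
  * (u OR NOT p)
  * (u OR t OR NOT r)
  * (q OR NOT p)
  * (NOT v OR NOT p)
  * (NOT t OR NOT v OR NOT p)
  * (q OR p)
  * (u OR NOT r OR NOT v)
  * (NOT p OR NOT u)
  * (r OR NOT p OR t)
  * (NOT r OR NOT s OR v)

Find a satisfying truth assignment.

p=False, q=True, r=False, s=True, t=False, u=True, v=True

Set p = False and propagate.
  then q is forced to True.
  then s is forced to True.
  then u is forced to True.
  then v is forced to True.
r, t are now unconstrained; take r = False, t = False.
Every clause has at least one true literal under this assignment.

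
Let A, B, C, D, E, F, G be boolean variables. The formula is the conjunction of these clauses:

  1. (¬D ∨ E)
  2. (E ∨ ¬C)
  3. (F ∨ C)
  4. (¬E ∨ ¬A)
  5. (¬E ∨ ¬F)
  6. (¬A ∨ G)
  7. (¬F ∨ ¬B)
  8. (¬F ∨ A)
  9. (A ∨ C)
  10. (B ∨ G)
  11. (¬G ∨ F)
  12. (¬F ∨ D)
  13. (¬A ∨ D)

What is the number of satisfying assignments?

Satisfying assignments:
  A=0 B=1 C=1 D=0 E=1 F=0 G=0
  A=0 B=1 C=1 D=1 E=1 F=0 G=0
Count: 2.

2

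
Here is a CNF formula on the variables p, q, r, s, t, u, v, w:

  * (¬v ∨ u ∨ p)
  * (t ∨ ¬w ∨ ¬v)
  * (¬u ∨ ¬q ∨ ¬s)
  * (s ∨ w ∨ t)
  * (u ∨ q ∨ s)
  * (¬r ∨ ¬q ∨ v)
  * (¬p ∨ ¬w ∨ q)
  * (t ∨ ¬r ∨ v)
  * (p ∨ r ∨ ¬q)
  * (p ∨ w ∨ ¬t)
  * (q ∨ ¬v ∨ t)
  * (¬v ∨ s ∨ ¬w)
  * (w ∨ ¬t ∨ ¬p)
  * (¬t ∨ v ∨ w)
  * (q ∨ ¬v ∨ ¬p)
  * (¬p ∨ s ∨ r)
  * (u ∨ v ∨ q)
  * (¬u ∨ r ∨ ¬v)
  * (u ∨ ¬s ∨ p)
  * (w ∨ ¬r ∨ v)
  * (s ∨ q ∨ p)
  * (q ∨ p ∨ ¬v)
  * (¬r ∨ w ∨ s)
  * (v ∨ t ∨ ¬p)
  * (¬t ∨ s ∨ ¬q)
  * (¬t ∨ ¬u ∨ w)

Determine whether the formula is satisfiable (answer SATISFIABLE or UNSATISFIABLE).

SATISFIABLE

Branch on p: take p = True.
Set q = True and propagate.
The remaining clauses are satisfied by r = True, s = True, t = True, u = False, v = True, w = True.
So p = T, q = T, r = T, s = T, t = T, u = F, v = T, w = T is a satisfying assignment.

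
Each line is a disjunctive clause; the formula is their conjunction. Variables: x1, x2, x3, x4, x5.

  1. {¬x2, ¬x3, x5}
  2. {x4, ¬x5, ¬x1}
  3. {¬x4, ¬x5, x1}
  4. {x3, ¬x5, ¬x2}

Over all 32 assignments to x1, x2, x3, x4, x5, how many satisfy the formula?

18

Split on x5, then x1.
  x5=1, x1=1: remaining (x2,x3,x4) ∈ {(0,0,1); (0,1,1); (1,1,1)} — 3.
  x5=1, x1=0: remaining (x2,x3,x4) ∈ {(0,0,0); (0,1,0); (1,1,0)} — 3.
  x5=0, x1=1: x4 free; 3 ways for (x2,x3) × 2^1 = 6.
  x5=0, x1=0: x4 free; 3 ways for (x2,x3) × 2^1 = 6.
Total: 3 + 3 + 6 + 6 = 18.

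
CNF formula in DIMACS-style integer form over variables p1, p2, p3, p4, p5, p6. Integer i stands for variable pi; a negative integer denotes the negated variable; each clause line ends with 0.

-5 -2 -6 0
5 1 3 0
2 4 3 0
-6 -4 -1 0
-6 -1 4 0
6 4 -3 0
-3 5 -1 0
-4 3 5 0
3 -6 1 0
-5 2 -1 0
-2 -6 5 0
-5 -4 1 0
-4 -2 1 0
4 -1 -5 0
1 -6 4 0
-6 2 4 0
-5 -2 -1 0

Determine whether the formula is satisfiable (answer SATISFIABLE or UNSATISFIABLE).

Branch on p1: take p1 = False.
For the remaining variables, p2 = False, p3 = True, p4 = True, p5 = False, p6 = True works.
So p1=False, p2=False, p3=True, p4=True, p5=False, p6=True is a satisfying assignment.

SATISFIABLE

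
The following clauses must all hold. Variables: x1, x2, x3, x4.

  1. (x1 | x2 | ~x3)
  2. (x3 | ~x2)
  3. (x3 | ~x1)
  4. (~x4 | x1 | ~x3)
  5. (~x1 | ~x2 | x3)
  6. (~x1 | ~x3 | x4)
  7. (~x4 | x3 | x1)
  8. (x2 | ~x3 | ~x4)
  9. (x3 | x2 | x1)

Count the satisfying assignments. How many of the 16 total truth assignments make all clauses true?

2

Satisfying assignments:
  x1=F x2=T x3=T x4=F
  x1=T x2=T x3=T x4=T
That's 2 in total.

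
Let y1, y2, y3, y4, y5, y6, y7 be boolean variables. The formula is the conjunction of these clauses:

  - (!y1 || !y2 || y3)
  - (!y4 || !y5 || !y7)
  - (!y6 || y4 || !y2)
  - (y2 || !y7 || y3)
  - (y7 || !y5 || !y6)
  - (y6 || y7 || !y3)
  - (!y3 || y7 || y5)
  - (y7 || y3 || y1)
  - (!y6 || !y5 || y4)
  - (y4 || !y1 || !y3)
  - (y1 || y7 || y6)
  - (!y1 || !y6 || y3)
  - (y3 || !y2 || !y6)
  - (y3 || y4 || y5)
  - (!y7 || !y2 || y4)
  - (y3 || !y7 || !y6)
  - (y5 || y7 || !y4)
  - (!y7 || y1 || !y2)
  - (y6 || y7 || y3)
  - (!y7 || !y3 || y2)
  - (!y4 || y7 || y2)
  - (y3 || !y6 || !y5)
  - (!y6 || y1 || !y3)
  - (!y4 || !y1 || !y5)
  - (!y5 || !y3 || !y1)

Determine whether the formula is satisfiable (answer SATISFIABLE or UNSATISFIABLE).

SATISFIABLE

Set y1 = True and propagate.
Set y2 = True and propagate.
  then y3 is forced to True.
  then y4 is forced to True.
  then y5 is forced to False.
  then y7 is forced to True.
y6 is now unconstrained; take y6 = False.
Every clause has at least one true literal under this assignment.
So y1 = True  y2 = True  y3 = True  y4 = True  y5 = False  y6 = False  y7 = True is a satisfying assignment.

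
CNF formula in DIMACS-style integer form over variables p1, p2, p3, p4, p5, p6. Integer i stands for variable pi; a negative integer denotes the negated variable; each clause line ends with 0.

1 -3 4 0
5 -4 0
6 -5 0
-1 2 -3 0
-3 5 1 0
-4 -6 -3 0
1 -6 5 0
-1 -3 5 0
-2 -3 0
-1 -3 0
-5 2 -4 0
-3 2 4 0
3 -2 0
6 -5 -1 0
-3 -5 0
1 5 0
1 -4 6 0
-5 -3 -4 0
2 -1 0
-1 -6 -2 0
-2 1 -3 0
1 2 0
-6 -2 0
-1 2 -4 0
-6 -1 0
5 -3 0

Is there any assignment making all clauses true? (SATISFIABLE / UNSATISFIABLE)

UNSATISFIABLE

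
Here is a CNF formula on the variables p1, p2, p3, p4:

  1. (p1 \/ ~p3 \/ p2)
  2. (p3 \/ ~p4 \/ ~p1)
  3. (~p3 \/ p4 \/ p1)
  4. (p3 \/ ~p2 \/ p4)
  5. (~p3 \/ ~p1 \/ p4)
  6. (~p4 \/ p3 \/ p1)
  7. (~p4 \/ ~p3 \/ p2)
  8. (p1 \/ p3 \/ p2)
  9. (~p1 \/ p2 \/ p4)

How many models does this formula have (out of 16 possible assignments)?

Satisfying assignments:
  p1=F p2=T p3=T p4=T
  p1=T p2=T p3=T p4=T
That's 2 in total.

2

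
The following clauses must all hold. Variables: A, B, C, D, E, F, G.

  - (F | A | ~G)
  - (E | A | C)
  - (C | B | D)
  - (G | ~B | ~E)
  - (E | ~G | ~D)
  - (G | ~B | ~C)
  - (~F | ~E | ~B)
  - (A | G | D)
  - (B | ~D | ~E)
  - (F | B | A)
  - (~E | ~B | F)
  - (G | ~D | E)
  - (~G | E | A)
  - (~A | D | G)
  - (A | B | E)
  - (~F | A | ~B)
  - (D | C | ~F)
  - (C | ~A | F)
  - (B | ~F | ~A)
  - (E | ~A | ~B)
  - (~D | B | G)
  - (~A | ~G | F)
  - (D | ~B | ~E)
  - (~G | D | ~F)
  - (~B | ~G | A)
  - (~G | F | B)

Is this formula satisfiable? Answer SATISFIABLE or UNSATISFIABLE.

UNSATISFIABLE

B = True:
  G = True:
    propagation gives A=True, E=True, F=False; an empty clause results — contradiction.
  G = False:
    propagation gives E=False, C=False, A=True; an empty clause results — contradiction.
B = False:
  A = True:
    propagation gives F=False, C=True, G=False, D=True; an empty clause results — contradiction.
  A = False:
    propagation gives F=True, E=True, D=False, C=True; an empty clause results — contradiction.
Every branch closes, so no satisfying assignment exists.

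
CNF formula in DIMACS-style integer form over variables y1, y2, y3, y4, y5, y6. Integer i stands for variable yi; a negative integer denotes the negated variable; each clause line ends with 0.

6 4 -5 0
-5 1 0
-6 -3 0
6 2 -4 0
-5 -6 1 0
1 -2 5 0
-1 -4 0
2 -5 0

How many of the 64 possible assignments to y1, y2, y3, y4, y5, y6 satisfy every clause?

Split on y5, then y1.
  y5=1, y1=1: remaining (y2,y3,y4,y6) ∈ {(1,0,0,1)} — 1.
  y5=1, y1=0: a clause becomes empty — 0.
  y5=0, y1=1: y2 free; 3 ways for (y3,y4,y6) × 2^1 = 6.
  y5=0, y1=0: remaining (y2,y3,y4,y6) ∈ {(0,0,0,0); (0,0,0,1); (0,0,1,1); (0,1,0,0)} — 4.
Total: 1 + 0 + 6 + 4 = 11.

11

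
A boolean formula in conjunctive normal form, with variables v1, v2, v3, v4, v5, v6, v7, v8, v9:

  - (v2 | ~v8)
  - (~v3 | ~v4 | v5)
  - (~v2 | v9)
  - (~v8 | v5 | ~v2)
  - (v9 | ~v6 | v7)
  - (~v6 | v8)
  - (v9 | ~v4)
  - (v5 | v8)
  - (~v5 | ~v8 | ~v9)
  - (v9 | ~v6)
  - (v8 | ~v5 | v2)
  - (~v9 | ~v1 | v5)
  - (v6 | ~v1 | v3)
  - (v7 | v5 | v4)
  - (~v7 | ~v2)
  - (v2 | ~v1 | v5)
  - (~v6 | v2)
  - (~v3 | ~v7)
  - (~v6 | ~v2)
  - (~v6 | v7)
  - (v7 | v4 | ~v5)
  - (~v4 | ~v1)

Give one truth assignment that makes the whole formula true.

v1 = 0, v2 = 1, v3 = 0, v4 = 1, v5 = 1, v6 = 0, v7 = 0, v8 = 0, v9 = 1

v1 occurs only negated in the remaining clauses — set v1 = False.
Try v2 = True.
  then v9 is forced to True.
  then v7 is forced to False.
  then v6 is forced to False.
Try v3 = False.
Try v4 = True.
For the remaining variables, v5 = True, v8 = False works.
Every clause has at least one true literal under this assignment.
Check each clause:
  1. (~v8 | v2) — ~v8 is true.
  2. (~v3 | ~v4 | v5) — ~v3 is true.
  3. (v9 | ~v2) — v9 is true.
  4. (v5 | ~v8 | ~v2) — ~v8 is true.
  5. (v9 | v7 | ~v6) — v9 is true.
  6. (v8 | ~v6) — ~v6 is true.
  7. (~v4 | v9) — v9 is true.
  8. (v8 | v5) — v5 is true.
  9. (~v9 | ~v8 | ~v5) — ~v8 is true.
  10. (v9 | ~v6) — v9 is true.
  11. (v2 | ~v5 | v8) — v2 is true.
  12. (~v9 | v5 | ~v1) — v5 is true.
  13. (~v1 | v6 | v3) — ~v1 is true.
  14. (v7 | v4 | v5) — v4 is true.
  15. (~v2 | ~v7) — ~v7 is true.
  16. (v2 | v5 | ~v1) — v2 is true.
  17. (v2 | ~v6) — v2 is true.
  18. (~v7 | ~v3) — ~v7 is true.
  19. (~v2 | ~v6) — ~v6 is true.
  20. (~v6 | v7) — ~v6 is true.
  21. (v7 | ~v5 | v4) — v4 is true.
  22. (~v4 | ~v1) — ~v1 is true.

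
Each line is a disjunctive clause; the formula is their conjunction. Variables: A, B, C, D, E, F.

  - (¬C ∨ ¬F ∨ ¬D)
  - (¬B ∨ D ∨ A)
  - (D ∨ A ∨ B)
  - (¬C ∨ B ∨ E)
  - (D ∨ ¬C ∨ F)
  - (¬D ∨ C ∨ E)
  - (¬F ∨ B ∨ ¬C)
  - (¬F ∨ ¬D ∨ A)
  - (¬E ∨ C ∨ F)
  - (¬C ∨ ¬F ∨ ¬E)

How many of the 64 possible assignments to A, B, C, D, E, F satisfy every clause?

Split on C, then D.
  C=T, D=T: A free; 3 ways for (B,E,F) × 2^1 = 6.
  C=T, D=F: remaining (A,B,E,F) ∈ {(T,T,F,T)} — 1.
  C=F, D=T: remaining (A,B,E,F) ∈ {(T,F,T,T); (T,T,T,T)} — 2.
  C=F, D=F: B free; 3 ways for (A,E,F) × 2^1 = 6.
Total: 6 + 1 + 2 + 6 = 15.

15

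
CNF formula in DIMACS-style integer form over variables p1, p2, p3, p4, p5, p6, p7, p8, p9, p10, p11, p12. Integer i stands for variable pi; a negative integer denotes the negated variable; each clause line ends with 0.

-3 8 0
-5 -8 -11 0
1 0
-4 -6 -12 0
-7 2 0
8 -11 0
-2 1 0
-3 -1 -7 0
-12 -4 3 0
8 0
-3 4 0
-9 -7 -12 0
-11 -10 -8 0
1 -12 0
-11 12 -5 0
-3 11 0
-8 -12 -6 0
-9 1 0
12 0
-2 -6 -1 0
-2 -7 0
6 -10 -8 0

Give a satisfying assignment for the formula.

The clause (p1) is unit: p1 must be True.
Unit propagation: (p8) forces p8 = True.
Unit propagation: (p12) forces p12 = True.
Unit propagation: (NOT p6) forces p6 = False.
The clause (NOT p10) is unit: p10 must be False.
p5 occurs only negated in the remaining clauses — set p5 = False.
p7 occurs only negated in the remaining clauses — set p7 = False.
Set p3 = False and propagate.
  then p4 is forced to False.
p2, p9, p11 are now unconstrained; take p2 = True, p9 = False, p11 = False.

p1 = True, p2 = True, p3 = False, p4 = False, p5 = False, p6 = False, p7 = False, p8 = True, p9 = False, p10 = False, p11 = False, p12 = True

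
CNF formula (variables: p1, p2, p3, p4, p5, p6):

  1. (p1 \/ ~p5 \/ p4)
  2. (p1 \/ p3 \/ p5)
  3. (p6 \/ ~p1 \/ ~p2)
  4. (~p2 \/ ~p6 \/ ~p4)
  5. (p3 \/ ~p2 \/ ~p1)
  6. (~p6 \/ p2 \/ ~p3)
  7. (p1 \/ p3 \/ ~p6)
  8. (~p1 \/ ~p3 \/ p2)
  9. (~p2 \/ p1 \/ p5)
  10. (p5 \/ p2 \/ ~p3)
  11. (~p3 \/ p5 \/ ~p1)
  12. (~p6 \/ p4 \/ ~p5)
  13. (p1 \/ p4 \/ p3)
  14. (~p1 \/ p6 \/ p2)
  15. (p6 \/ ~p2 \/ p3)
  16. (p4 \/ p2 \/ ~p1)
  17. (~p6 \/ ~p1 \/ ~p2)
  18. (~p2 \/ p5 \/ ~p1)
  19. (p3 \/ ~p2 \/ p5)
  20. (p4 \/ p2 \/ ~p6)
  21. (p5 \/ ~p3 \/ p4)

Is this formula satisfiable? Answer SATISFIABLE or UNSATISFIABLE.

Branch on p1: take p1 = True.
For the remaining variables, p2 = False, p3 = False, p4 = True, p5 = True, p6 = True works.
So p1 = True, p2 = False, p3 = False, p4 = True, p5 = True, p6 = True is a satisfying assignment.

SATISFIABLE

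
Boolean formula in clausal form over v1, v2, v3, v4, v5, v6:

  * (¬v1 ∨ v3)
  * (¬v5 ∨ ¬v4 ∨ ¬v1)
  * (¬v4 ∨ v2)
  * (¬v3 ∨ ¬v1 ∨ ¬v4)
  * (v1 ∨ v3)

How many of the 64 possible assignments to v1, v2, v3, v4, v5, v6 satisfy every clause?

Split on v1, then v3.
  v1=1, v3=1: forces v4=0; v2, v5, v6 free → 2^3 = 8.
  v1=1, v3=0: a clause becomes empty — 0.
  v1=0, v3=1: v5, v6 free; 3 ways for (v2,v4) × 2^2 = 12.
  v1=0, v3=0: a clause becomes empty — 0.
Total: 8 + 0 + 12 + 0 = 20.

20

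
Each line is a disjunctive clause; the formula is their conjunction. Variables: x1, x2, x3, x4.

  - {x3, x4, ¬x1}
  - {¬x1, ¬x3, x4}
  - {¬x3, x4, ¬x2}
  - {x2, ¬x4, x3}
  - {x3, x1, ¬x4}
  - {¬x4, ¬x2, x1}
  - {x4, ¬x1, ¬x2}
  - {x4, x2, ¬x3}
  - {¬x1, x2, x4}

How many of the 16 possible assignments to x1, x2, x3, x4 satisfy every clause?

Satisfying assignments:
  x1=F x2=F x3=F x4=F
  x1=F x2=F x3=T x4=T
  x1=F x2=T x3=F x4=F
  x1=T x2=F x3=T x4=T
  x1=T x2=T x3=F x4=T
  x1=T x2=T x3=T x4=T
That's 6 in total.

6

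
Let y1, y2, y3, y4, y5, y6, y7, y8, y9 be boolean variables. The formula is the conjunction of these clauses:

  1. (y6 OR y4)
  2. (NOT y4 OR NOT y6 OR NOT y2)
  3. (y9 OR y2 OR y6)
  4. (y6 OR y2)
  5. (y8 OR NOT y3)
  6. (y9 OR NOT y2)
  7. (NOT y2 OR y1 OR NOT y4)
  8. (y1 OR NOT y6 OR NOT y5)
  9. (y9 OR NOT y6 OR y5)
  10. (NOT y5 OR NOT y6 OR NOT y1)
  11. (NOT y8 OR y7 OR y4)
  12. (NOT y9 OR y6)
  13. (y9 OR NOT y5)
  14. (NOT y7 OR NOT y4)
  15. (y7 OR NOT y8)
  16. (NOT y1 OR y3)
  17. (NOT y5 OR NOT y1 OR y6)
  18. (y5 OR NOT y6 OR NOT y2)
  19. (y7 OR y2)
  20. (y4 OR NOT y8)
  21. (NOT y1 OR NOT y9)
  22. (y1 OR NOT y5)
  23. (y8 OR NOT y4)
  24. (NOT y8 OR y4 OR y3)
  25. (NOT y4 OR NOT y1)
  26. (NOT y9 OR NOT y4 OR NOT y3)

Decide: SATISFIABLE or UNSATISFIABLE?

Set y1 = False and propagate.
  then y5 is forced to False.
Try y2 = False.
  then y6 is forced to True.
  then y9 is forced to True.
  then y7 is forced to True.
  then y4 is forced to False.
  then y8 is forced to False.
  then y3 is forced to False.
So y1=F, y2=F, y3=F, y4=F, y5=F, y6=T, y7=T, y8=F, y9=T is a satisfying assignment.

SATISFIABLE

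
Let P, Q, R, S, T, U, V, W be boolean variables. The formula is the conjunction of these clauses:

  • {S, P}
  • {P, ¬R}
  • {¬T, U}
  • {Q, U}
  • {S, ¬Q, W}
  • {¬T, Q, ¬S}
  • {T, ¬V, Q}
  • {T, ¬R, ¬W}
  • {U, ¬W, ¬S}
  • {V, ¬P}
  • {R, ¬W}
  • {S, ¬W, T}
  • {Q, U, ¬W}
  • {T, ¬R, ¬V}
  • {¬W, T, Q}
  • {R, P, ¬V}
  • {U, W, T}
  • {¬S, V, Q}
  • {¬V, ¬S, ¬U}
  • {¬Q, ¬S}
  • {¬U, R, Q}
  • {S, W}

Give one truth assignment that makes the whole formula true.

Branch on P: take P = True.
  then V is forced to True.
The remaining clauses are satisfied by Q = True, R = True, S = False, T = True, U = True, W = True.

P=True, Q=True, R=True, S=False, T=True, U=True, V=True, W=True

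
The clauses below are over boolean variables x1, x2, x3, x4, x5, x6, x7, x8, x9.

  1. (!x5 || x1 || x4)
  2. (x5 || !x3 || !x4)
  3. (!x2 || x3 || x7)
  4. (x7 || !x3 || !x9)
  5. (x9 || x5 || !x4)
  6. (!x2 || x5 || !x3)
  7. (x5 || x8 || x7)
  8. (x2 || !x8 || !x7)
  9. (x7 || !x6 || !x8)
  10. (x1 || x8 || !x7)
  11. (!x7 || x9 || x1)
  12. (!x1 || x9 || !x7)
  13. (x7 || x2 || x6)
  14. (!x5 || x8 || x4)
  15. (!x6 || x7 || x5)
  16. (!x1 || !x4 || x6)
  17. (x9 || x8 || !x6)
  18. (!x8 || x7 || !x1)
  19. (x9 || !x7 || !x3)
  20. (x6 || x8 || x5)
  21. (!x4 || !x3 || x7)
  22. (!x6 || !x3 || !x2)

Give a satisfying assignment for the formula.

x1=False, x2=True, x3=False, x4=True, x5=False, x6=False, x7=True, x8=True, x9=True

Check each clause:
  1. (!x5 || x4 || x1) — !x5 is true.
  2. (x5 || !x4 || !x3) — !x3 is true.
  3. (!x2 || x7 || x3) — x7 is true.
  4. (!x3 || x7 || !x9) — !x3 is true.
  5. (x5 || !x4 || x9) — x9 is true.
  6. (x5 || !x3 || !x2) — !x3 is true.
  7. (x7 || x5 || x8) — x8 is true.
  8. (!x8 || x2 || !x7) — x2 is true.
  9. (x7 || !x8 || !x6) — !x6 is true.
  10. (x8 || x1 || !x7) — x8 is true.
  11. (x9 || !x7 || x1) — x9 is true.
  12. (x9 || !x7 || !x1) — !x1 is true.
  13. (x6 || x7 || x2) — x2 is true.
  14. (x8 || x4 || !x5) — x8 is true.
  15. (!x6 || x5 || x7) — !x6 is true.
  16. (!x1 || !x4 || x6) — !x1 is true.
  17. (x8 || x9 || !x6) — x8 is true.
  18. (x7 || !x8 || !x1) — !x1 is true.
  19. (x9 || !x3 || !x7) — !x3 is true.
  20. (x6 || x5 || x8) — x8 is true.
  21. (!x4 || x7 || !x3) — !x3 is true.
  22. (!x2 || !x3 || !x6) — !x6 is true.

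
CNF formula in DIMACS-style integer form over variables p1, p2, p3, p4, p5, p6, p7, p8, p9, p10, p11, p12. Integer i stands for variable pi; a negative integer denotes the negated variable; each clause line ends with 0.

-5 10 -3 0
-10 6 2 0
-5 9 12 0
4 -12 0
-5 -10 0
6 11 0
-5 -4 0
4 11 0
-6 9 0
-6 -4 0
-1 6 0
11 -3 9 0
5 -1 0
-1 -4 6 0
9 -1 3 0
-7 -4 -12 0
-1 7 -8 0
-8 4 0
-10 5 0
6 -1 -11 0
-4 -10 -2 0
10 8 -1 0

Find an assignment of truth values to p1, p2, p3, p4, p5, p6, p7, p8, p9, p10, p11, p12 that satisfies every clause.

p1 = F, p2 = F, p3 = T, p4 = T, p5 = F, p6 = F, p7 = T, p8 = F, p9 = T, p10 = F, p11 = T, p12 = F

Pure literal: p1 appears only negated; assign p1 = False.
Pure literal: p9 appears only positively; assign p9 = True.
Set p2 = False and propagate.
Branch on p3: take p3 = True.
Branch on p4: take p4 = True.
  then p5 is forced to False.
  then p6 is forced to False.
  then p10 is forced to False.
  then p11 is forced to True.
The remaining clauses are satisfied by p7 = True, p8 = False, p12 = False.
Check each clause:
  1. (p10 ∨ ¬p5 ∨ ¬p3) — ¬p5 is true.
  2. (¬p10 ∨ p6 ∨ p2) — ¬p10 is true.
  3. (¬p5 ∨ p12 ∨ p9) — p9 is true.
  4. (p4 ∨ ¬p12) — ¬p12 is true.
  5. (¬p5 ∨ ¬p10) — ¬p5 is true.
  6. (p6 ∨ p11) — p11 is true.
  7. (¬p5 ∨ ¬p4) — ¬p5 is true.
  8. (p4 ∨ p11) — p11 is true.
  9. (p9 ∨ ¬p6) — p9 is true.
  10. (¬p4 ∨ ¬p6) — ¬p6 is true.
  11. (¬p1 ∨ p6) — ¬p1 is true.
  12. (p11 ∨ p9 ∨ ¬p3) — p9 is true.
  13. (p5 ∨ ¬p1) — ¬p1 is true.
  14. (p6 ∨ ¬p1 ∨ ¬p4) — ¬p1 is true.
  15. (¬p1 ∨ p3 ∨ p9) — p9 is true.
  16. (¬p12 ∨ ¬p4 ∨ ¬p7) — ¬p12 is true.
  17. (¬p8 ∨ p7 ∨ ¬p1) — ¬p8 is true.
  18. (¬p8 ∨ p4) — ¬p8 is true.
  19. (p5 ∨ ¬p10) — ¬p10 is true.
  20. (p6 ∨ ¬p1 ∨ ¬p11) — ¬p1 is true.
  21. (¬p4 ∨ ¬p2 ∨ ¬p10) — ¬p10 is true.
  22. (p10 ∨ ¬p1 ∨ p8) — ¬p1 is true.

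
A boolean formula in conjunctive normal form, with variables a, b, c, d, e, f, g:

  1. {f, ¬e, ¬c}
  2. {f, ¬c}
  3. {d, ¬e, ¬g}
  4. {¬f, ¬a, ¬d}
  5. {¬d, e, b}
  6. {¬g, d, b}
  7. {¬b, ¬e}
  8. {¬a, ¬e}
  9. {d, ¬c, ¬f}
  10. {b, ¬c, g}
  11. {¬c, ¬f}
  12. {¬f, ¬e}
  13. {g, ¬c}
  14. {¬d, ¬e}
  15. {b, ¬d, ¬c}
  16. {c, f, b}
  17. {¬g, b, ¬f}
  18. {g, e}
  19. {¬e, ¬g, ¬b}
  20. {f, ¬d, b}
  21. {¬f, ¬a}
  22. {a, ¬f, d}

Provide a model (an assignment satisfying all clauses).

a = 0, b = 1, c = 0, d = 1, e = 0, f = 1, g = 1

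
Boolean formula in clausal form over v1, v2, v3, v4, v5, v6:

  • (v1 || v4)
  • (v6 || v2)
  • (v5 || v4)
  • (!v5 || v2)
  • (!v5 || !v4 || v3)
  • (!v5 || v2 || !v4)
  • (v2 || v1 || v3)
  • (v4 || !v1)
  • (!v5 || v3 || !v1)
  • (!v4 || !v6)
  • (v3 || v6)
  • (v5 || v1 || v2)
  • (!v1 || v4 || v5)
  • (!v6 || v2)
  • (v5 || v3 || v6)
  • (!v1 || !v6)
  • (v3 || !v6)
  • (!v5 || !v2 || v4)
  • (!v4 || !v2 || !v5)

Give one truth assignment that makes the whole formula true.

v1=False, v2=True, v3=True, v4=True, v5=False, v6=False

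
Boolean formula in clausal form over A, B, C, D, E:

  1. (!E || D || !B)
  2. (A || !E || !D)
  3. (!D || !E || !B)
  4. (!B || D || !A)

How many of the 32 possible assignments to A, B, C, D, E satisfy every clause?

Split on D, then B.
  D=T, B=T: remaining (A,C,E) ∈ {(F,F,F); (F,T,F); (T,F,F); (T,T,F)} — 4.
  D=T, B=F: C free; 3 ways for (A,E) × 2^1 = 6.
  D=F, B=T: remaining (A,C,E) ∈ {(F,F,F); (F,T,F)} — 2.
  D=F, B=F: A, C, E free → 2^3 = 8.
Total: 4 + 6 + 2 + 8 = 20.

20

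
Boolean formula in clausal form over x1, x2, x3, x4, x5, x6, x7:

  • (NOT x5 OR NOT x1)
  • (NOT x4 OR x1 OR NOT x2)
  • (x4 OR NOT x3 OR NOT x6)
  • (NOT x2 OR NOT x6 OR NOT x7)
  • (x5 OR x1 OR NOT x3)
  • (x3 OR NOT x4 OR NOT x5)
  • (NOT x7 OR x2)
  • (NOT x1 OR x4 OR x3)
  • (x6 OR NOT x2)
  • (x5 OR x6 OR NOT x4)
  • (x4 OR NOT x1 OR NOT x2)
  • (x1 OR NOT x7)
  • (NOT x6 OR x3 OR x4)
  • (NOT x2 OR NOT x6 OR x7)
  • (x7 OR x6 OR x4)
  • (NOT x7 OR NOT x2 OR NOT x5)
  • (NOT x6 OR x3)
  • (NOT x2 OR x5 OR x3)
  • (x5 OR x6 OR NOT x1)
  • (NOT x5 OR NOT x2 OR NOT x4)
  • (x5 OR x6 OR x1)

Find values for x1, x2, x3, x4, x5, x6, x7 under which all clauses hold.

x1 = True, x2 = False, x3 = True, x4 = True, x5 = False, x6 = True, x7 = False

Try x1 = True.
  then x5 is forced to False.
  then x6 is forced to True.
  then x3 is forced to True.
  then x4 is forced to True.
The remaining clauses are satisfied by x2 = False, x7 = False.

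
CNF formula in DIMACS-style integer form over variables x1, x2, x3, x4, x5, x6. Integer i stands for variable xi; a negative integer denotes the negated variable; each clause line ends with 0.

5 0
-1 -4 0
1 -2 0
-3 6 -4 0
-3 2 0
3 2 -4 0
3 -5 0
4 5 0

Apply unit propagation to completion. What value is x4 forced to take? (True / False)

(x5) stands alone — x5 = True.
In (x3 ∨ ¬x5), ¬x5 is now false; x3 must hold, so x3 = True.
From (¬x3 ∨ x2) and x3 = True: x2 = True.
(x1 ∨ ¬x2): since x2 = True, the clause reduces to (x1). x1 = True.
(¬x1 ∨ ¬x4) with x1 = True leaves only ¬x4, so x4 = False.

False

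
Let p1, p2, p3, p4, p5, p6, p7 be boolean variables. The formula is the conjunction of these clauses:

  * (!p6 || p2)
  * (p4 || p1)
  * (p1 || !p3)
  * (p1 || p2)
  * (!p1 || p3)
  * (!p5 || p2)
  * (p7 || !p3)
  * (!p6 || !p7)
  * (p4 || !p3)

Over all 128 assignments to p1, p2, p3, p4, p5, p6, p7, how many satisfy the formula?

Split on p1, then p3.
  p1=T, p3=T: remaining (p2,p4,p5,p6,p7) ∈ {(F,T,F,F,T); (T,T,F,F,T); (T,T,T,F,T)} — 3.
  p1=T, p3=F: a clause becomes empty — 0.
  p1=F, p3=T: a clause becomes empty — 0.
  p1=F, p3=F: p5 free; 3 ways for (p2,p4,p6,p7) × 2^1 = 6.
Total: 3 + 0 + 0 + 6 = 9.

9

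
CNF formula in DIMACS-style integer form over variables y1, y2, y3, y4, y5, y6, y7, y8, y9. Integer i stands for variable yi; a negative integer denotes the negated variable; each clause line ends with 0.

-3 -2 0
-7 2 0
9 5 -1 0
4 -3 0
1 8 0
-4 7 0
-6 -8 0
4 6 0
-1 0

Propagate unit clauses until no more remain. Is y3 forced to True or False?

(~y1) is a unit clause: y1 = False.
From (y8 \/ y1) and y1 = False: y8 = True.
(~y6 \/ ~y8) with y8 = True leaves only ~y6, so y6 = False.
In (y4 \/ y6), y6 is now false; y4 must hold, so y4 = True.
(y7 \/ ~y4): since y4 = True, the clause reduces to (y7). y7 = True.
In (~y7 \/ y2), ~y7 is now false; y2 must hold, so y2 = True.
(~y2 \/ ~y3): since y2 = True, the clause reduces to (~y3). y3 = False.

False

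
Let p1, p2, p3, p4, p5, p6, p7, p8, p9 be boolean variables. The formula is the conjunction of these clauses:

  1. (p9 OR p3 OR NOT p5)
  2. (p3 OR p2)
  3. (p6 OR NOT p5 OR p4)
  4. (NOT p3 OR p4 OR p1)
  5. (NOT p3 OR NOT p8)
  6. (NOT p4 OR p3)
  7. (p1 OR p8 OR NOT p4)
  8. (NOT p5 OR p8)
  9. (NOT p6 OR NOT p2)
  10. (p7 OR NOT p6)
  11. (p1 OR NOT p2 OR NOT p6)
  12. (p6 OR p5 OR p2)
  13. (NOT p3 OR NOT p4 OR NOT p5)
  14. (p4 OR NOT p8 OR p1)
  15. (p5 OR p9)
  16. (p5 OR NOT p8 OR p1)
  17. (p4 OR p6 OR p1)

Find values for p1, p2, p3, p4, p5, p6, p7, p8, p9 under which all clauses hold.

Pure literal: p1 appears only positively; assign p1 = True.
Pure literal: p7 appears only positively; assign p7 = True.
Branch on p2: take p2 = False.
  then p3 is forced to True.
  then p8 is forced to False.
  then p5 is forced to False.
  then p6 is forced to True.
  then p9 is forced to True.
p4 is now unconstrained; take p4 = False.

p1 = T, p2 = F, p3 = T, p4 = F, p5 = F, p6 = T, p7 = T, p8 = F, p9 = T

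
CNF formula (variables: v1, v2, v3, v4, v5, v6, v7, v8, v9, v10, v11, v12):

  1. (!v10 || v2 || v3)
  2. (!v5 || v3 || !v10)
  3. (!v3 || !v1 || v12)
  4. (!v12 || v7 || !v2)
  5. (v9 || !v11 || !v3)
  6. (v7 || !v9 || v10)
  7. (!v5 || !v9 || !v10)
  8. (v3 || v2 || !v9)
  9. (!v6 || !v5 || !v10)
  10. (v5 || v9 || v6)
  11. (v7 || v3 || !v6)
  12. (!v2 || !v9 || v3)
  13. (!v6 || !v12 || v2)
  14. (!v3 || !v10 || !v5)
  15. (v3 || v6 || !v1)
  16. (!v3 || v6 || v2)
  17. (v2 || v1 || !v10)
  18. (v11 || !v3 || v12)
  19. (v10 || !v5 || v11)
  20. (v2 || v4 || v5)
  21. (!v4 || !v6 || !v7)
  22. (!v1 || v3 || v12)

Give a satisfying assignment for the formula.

v1 = F, v2 = T, v3 = F, v4 = T, v5 = T, v6 = F, v7 = T, v8 = F, v9 = F, v10 = F, v11 = T, v12 = T

Check each clause:
  1. (!v10 || v3 || v2) — v2 is true.
  2. (!v10 || v3 || !v5) — !v10 is true.
  3. (v12 || !v3 || !v1) — v12 is true.
  4. (v7 || !v12 || !v2) — v7 is true.
  5. (!v3 || v9 || !v11) — !v3 is true.
  6. (v7 || v10 || !v9) — !v9 is true.
  7. (!v9 || !v10 || !v5) — !v10 is true.
  8. (!v9 || v3 || v2) — v2 is true.
  9. (!v10 || !v5 || !v6) — !v6 is true.
  10. (v9 || v5 || v6) — v5 is true.
  11. (v3 || !v6 || v7) — !v6 is true.
  12. (!v2 || v3 || !v9) — !v9 is true.
  13. (!v6 || v2 || !v12) — v2 is true.
  14. (!v3 || !v10 || !v5) — !v3 is true.
  15. (!v1 || v3 || v6) — !v1 is true.
  16. (v6 || v2 || !v3) — v2 is true.
  17. (v1 || !v10 || v2) — v2 is true.
  18. (v11 || !v3 || v12) — v11 is true.
  19. (v11 || !v5 || v10) — v11 is true.
  20. (v2 || v5 || v4) — v2 is true.
  21. (!v7 || !v4 || !v6) — !v6 is true.
  22. (!v1 || v12 || v3) — v12 is true.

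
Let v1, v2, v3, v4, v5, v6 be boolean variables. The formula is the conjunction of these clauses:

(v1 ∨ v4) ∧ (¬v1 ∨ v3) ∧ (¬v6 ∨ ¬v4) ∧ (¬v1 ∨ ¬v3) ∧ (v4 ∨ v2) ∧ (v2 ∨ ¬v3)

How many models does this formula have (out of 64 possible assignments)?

6

The models are:
  v1=F v2=F v3=F v4=T v5=F v6=F
  v1=F v2=F v3=F v4=T v5=T v6=F
  v1=F v2=T v3=F v4=T v5=F v6=F
  v1=F v2=T v3=F v4=T v5=T v6=F
  v1=F v2=T v3=T v4=T v5=F v6=F
  v1=F v2=T v3=T v4=T v5=T v6=F
Count: 6.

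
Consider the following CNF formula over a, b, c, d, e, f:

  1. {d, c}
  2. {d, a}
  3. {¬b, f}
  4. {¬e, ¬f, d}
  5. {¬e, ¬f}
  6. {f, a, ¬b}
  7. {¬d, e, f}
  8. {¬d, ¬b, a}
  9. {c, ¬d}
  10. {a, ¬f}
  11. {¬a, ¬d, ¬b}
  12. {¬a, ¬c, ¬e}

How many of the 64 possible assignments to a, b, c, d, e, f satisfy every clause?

Satisfying assignments:
  a=0 b=0 c=1 d=1 e=1 f=0
  a=1 b=0 c=1 d=0 e=0 f=0
  a=1 b=0 c=1 d=0 e=0 f=1
  a=1 b=0 c=1 d=1 e=0 f=1
  a=1 b=1 c=1 d=0 e=0 f=1
Count: 5.

5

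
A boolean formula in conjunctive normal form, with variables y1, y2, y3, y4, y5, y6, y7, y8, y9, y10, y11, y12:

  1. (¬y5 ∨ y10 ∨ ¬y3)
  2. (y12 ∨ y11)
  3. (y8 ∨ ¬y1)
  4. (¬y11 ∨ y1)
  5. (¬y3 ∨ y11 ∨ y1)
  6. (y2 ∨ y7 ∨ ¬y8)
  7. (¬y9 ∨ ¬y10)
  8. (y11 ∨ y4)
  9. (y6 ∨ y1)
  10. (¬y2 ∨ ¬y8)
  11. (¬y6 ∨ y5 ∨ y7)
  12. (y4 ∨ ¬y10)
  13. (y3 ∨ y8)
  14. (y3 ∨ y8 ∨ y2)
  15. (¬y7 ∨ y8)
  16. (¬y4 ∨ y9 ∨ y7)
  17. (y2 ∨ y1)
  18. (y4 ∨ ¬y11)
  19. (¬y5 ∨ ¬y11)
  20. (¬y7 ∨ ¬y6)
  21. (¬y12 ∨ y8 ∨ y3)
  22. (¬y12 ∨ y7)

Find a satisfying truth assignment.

y1 = 1  y2 = 0  y3 = 0  y4 = 1  y5 = 0  y6 = 0  y7 = 1  y8 = 1  y9 = 0  y10 = 1  y11 = 0  y12 = 1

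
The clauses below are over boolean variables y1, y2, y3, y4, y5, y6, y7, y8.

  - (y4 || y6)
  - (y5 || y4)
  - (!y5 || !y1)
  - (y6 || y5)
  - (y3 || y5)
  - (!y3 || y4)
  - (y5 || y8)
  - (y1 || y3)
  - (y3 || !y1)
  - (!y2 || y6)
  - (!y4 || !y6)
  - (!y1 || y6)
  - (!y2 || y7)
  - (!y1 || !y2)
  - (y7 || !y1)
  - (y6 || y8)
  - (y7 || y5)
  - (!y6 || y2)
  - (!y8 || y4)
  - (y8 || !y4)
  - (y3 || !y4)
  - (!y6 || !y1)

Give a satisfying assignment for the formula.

y1=F, y2=F, y3=T, y4=T, y5=T, y6=F, y7=T, y8=T

Pure literal: y7 appears only positively; assign y7 = True.
Branch on y1: take y1 = False.
  then y3 is forced to True.
  then y4 is forced to True.
  then y6 is forced to False.
  then y5 is forced to True.
  then y2 is forced to False.
  then y8 is forced to True.
Every clause has at least one true literal under this assignment.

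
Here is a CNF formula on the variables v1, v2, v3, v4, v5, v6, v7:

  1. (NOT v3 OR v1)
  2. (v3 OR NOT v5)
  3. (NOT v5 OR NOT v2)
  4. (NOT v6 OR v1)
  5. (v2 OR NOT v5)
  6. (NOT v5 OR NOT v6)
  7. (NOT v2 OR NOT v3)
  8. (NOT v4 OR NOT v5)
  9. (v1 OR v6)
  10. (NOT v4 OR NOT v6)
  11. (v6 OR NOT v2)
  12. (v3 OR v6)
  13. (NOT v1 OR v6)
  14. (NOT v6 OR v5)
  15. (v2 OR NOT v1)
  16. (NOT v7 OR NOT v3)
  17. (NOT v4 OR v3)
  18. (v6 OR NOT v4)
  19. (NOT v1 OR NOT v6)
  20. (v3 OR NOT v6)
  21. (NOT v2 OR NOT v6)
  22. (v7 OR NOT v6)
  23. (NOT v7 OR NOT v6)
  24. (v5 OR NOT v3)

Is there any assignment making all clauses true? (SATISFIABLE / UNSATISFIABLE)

UNSATISFIABLE

v6 = True:
  propagation gives v1=True; an empty clause results — contradiction.
v6 = False:
  propagation gives v1=True; an empty clause results — contradiction.
Every branch closes, so no satisfying assignment exists.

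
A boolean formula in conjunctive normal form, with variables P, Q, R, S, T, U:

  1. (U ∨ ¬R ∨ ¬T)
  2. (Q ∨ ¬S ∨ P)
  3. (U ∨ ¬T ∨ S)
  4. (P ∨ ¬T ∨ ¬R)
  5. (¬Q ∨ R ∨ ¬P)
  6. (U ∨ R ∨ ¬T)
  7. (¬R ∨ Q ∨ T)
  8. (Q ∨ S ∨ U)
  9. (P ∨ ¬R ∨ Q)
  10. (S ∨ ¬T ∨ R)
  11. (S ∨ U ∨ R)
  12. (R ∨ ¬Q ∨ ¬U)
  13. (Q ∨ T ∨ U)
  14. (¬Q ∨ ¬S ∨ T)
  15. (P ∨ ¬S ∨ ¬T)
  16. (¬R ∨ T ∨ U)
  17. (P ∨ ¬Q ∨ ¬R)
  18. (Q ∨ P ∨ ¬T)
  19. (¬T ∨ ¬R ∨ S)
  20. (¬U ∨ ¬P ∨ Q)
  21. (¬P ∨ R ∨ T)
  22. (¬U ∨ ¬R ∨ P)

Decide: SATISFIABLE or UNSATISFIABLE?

SATISFIABLE

Try P = True.
Branch on Q: take Q = True.
  then R is forced to True.
Try S = False.
  then T is forced to False.
  then U is forced to True.
So P = T, Q = T, R = T, S = F, T = F, U = T is a satisfying assignment.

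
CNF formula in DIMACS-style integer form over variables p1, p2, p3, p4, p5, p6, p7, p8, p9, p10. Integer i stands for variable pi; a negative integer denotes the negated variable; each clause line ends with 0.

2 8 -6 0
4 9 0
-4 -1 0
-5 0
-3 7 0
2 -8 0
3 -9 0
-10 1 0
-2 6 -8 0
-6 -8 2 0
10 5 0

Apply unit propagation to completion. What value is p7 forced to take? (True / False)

True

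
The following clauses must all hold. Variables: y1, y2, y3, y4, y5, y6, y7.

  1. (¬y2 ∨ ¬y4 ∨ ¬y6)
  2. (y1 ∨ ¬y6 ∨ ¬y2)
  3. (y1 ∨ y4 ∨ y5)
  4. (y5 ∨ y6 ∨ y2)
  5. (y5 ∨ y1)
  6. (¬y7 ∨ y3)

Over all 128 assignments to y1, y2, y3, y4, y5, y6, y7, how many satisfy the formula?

Case analysis on y1 and y2:
  y1=1, y2=1: y5 free; 9 ways for (y3,y4,y6,y7) × 2^1 = 18.
  y1=1, y2=0: y4 free; 9 ways for (y3,y5,y6,y7) × 2^1 = 18.
  y1=0, y2=1: y4 free; 3 ways for (y3,y5,y6,y7) × 2^1 = 6.
  y1=0, y2=0: y4, y6 free; 3 ways for (y3,y5,y7) × 2^2 = 12.
Total: 18 + 18 + 6 + 12 = 54.

54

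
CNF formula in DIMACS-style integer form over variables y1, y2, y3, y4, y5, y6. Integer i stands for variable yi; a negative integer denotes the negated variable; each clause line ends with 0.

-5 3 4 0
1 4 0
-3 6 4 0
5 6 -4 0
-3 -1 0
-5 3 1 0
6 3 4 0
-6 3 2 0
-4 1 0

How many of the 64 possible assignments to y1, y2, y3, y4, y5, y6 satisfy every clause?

5

Satisfying assignments:
  y1=1 y2=0 y3=0 y4=1 y5=1 y6=0
  y1=1 y2=1 y3=0 y4=0 y5=0 y6=1
  y1=1 y2=1 y3=0 y4=1 y5=0 y6=1
  y1=1 y2=1 y3=0 y4=1 y5=1 y6=0
  y1=1 y2=1 y3=0 y4=1 y5=1 y6=1
That's 5 in total.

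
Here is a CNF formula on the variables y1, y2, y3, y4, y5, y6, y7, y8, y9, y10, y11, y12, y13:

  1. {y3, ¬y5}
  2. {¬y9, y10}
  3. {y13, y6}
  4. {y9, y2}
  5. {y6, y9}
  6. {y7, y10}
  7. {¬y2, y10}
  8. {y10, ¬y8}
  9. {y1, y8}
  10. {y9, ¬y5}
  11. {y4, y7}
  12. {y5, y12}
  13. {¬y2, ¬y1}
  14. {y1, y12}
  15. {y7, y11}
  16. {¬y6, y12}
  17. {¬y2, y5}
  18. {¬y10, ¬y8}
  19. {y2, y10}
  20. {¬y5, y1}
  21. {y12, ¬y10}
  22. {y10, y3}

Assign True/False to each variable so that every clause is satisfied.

y1=T, y2=F, y3=T, y4=F, y5=T, y6=T, y7=T, y8=F, y9=T, y10=T, y11=F, y12=T, y13=T

y3 occurs only positively in the remaining clauses — set y3 = True.
Pure literal: y7 appears only positively; assign y7 = True.
Branch on y1: take y1 = True.
  then y2 is forced to False.
  then y9 is forced to True.
  then y10 is forced to True.
  then y8 is forced to False.
  then y12 is forced to True.
For the remaining variables, y4 = False, y5 = True, y6 = True, y11 = False, y13 = True works.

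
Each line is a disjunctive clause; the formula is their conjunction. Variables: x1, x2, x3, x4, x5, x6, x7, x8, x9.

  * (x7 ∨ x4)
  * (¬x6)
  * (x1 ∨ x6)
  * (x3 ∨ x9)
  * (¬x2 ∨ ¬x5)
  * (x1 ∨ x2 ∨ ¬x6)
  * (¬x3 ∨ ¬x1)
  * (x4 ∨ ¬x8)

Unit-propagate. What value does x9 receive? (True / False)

(¬x6) is a unit clause: x6 = False.
(x6 ∨ x1): since x6 = False, the clause reduces to (x1). x1 = True.
(¬x1 ∨ ¬x3): since x1 = True, the clause reduces to (¬x3). x3 = False.
(x3 ∨ x9) with x3 = False leaves only x9, so x9 = True.

True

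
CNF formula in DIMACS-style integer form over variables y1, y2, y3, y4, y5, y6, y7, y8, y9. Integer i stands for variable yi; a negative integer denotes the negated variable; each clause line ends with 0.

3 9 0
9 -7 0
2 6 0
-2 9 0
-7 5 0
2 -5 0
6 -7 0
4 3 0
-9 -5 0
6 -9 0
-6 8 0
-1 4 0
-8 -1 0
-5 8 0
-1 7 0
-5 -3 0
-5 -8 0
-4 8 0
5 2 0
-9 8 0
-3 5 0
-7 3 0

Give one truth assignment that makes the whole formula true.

y1 = False, y2 = True, y3 = False, y4 = True, y5 = False, y6 = True, y7 = False, y8 = True, y9 = True

Check each clause:
  1. {y9, y3} — y9 is true.
  2. {y9, ¬y7} — y9 is true.
  3. {y6, y2} — y2 is true.
  4. {¬y2, y9} — y9 is true.
  5. {y5, ¬y7} — ¬y7 is true.
  6. {y2, ¬y5} — y2 is true.
  7. {¬y7, y6} — ¬y7 is true.
  8. {y3, y4} — y4 is true.
  9. {¬y5, ¬y9} — ¬y5 is true.
  10. {y6, ¬y9} — y6 is true.
  11. {¬y6, y8} — y8 is true.
  12. {y4, ¬y1} — y4 is true.
  13. {¬y8, ¬y1} — ¬y1 is true.
  14. {¬y5, y8} — y8 is true.
  15. {y7, ¬y1} — ¬y1 is true.
  16. {¬y3, ¬y5} — ¬y5 is true.
  17. {¬y8, ¬y5} — ¬y5 is true.
  18. {¬y4, y8} — y8 is true.
  19. {y5, y2} — y2 is true.
  20. {y8, ¬y9} — y8 is true.
  21. {¬y3, y5} — ¬y3 is true.
  22. {¬y7, y3} — ¬y7 is true.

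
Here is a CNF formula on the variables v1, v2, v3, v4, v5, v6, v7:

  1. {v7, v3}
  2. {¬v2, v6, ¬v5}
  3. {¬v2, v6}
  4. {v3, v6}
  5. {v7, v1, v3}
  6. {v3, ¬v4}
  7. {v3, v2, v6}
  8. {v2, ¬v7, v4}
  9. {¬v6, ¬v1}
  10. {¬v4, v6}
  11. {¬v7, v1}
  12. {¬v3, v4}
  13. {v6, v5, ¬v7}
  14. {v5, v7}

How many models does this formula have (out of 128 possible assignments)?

2

Satisfying assignments:
  v1=F v2=F v3=T v4=T v5=T v6=T v7=F
  v1=F v2=T v3=T v4=T v5=T v6=T v7=F
Count: 2.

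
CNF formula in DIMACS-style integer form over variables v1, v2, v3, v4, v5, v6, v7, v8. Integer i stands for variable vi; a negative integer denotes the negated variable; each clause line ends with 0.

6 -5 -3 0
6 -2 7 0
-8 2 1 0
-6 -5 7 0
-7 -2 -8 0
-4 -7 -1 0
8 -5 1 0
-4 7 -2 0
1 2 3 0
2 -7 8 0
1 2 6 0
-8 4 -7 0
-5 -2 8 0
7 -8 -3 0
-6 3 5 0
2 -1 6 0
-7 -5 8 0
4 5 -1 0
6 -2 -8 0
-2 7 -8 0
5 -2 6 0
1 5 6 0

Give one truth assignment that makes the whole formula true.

Try v1 = False.
The remaining clauses are satisfied by v2 = True, v3 = True, v4 = True, v5 = False, v6 = True, v7 = True, v8 = False.

v1 = F, v2 = T, v3 = T, v4 = T, v5 = F, v6 = T, v7 = T, v8 = F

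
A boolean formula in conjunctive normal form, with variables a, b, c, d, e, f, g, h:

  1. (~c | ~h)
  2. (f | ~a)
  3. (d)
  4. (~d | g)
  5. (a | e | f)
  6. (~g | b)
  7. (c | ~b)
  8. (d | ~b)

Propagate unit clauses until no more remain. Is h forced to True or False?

False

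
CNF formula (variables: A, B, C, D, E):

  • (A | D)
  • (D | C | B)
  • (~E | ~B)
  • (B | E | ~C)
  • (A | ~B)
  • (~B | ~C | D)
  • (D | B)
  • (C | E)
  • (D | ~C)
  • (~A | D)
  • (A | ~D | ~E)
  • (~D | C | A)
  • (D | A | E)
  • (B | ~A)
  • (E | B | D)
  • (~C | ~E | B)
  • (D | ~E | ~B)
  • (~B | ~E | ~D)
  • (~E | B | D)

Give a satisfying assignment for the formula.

A=True, B=True, C=True, D=True, E=False

Try A = True.
  then D is forced to True.
  then B is forced to True.
  then E is forced to False.
  then C is forced to True.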